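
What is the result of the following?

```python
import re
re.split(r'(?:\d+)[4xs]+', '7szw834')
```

The pattern matches one or more of a digit (non-capturing group); then one or more of one of [4xs].
Matches to split on: at [0:2] → '7s'; at [4:7] → '834'.
The string is cut at each match, leaving 3 pieces.

['', 'zw', '']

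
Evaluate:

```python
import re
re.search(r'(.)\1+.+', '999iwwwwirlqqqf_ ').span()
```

(0, 17)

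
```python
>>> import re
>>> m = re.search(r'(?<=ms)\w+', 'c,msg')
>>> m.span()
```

(4, 5)

The `(?=…)`/`(?<=…)` assertion just peeks at neighbouring text; it doesn't advance the match position.
The match spans [4:5] → 'g'.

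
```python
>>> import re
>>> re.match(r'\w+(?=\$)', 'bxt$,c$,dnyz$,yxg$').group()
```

'bxt'

`re.match` only tries the pattern at the start of the string.
The match spans [0:3] → 'bxt'.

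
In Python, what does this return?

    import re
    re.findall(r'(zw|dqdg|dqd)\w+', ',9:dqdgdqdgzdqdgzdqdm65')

['dqdg']

Alternation tries branches left to right and keeps the first one that lets the overall match succeed at that position.
`findall` collects group 1 from the one match (1 total).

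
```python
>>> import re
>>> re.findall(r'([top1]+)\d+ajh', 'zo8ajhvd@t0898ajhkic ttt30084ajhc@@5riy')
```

['o', 't', 'ttt']

The pattern matches one or more of one of [top1] (captured); then one or more of a digit, then the literal 'ajh'.
Matches: at [1:6] match 'o8ajh', group 1 = 'o'; at [9:17] match 't0898ajh', group 1 = 't'; at [21:32] match 'ttt30084ajh', group 1 = 'ttt'.
One capturing group, so `findall` returns just the captured substring from each match — 3 in all.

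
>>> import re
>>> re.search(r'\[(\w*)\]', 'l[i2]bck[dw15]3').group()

'[i2]'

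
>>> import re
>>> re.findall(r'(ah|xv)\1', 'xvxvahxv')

A backreference is literal: `\1` must see the identical characters the first group matched.
Walking the string: at [0:4] match 'xvxv', group 1 = 'xv'.
`findall` collects group 1 from the one match (1 total).

['xv']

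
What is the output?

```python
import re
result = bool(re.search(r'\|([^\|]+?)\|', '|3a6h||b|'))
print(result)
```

True

`re.search` scans for the first position where the pattern succeeds.
The match spans [0:6] → '|3a6h|'.
Captured: group 1 = '3a6h'.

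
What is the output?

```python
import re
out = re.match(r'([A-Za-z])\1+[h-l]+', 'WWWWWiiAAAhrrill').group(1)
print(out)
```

W

`\1` has to match the exact text group 1 already captured.
With `match`, the pattern is implicitly anchored at the beginning.
The match spans [0:7] → 'WWWWWii'.
Captured: group 1 = 'W'.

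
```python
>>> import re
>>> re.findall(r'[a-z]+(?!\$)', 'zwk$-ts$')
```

['zw', 't']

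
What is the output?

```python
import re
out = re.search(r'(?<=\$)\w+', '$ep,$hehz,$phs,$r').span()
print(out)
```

Lookahead/lookbehind check context without consuming it, so the matched span excludes the asserted characters.
The match spans [1:3] → 'ep'.

(1, 3)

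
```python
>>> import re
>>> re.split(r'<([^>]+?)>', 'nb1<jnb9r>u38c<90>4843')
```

['nb1', 'jnb9r', 'u38c', '90', '4843']

Matches to split on: at [3:10] → '<jnb9r>'; at [14:18] → '<90>'.
With a capturing group present, the delimiter's captured portion is kept in the result list.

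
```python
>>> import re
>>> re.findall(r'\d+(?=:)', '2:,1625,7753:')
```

['2', '7753']

Lookahead/lookbehind check context without consuming it, so the matched span excludes the asserted characters.
Scanning left to right: at [0:1] → '2'; at [8:12] → '7753'.
Since nothing is captured, `findall` lists the 2 matched substrings directly.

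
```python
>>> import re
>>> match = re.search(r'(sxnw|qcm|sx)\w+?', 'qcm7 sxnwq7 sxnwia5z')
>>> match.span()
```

(0, 4)

`re.search` tries every starting position until one works.
The match spans [0:4] → 'qcm7'.
Captured: group 1 = 'qcm'.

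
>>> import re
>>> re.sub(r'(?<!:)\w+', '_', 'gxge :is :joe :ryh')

'_ :i_ :j_ :r_'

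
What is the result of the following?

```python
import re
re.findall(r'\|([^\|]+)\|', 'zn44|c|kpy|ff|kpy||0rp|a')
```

['c', 'ff', '0rp']

One capturing group, so `findall` returns just the captured substring from each match — 3 in all.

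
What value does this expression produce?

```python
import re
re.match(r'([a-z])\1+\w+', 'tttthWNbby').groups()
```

('t',)

After group 1 captures some text, `\1` only succeeds where that same text appears again.
`match` is anchored at position 0; if the pattern doesn't fit there, it returns None.
The match spans [0:10] → 'tttthWNbby'.
Captured: group 1 = 't'.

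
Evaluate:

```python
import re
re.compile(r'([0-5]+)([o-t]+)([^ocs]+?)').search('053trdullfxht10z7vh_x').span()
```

(0, 6)

The match spans [0:6] → '053trd'.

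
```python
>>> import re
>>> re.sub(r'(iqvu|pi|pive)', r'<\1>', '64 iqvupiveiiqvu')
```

'64 <iqvu><pi>vei<iqvu>'

Alternation tries branches left to right and keeps the first one that lets the overall match succeed at that position.
Matches: at [3:7] → 'iqvu'; at [7:9] → 'pi'; at [12:16] → 'iqvu'.
Each match is replaced using the text its own group 1 captured.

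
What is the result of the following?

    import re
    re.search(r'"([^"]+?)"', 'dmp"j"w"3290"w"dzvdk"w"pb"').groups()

('j',)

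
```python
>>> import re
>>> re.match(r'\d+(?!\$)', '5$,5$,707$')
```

The negative lookaround is zero-width — it rules out positions where the adjacent text would match, without consuming anything.
`match` is anchored at position 0; if the pattern doesn't fit there, it returns None.
Here position 0 doesn't satisfy it, so the call returns None.

None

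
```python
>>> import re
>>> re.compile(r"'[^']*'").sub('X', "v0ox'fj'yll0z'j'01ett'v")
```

"v0oxXyll0zX01ett'v"

Each match is replaced by 'X'.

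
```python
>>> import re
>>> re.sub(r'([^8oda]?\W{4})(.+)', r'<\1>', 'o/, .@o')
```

'o</, .@>'

Pattern: optionally any character except [8oda], then exactly 4 of a non-word character (captured); then one or more of any character (captured).
The replacement refers to a captured group, so each match is rewritten using its own captured text.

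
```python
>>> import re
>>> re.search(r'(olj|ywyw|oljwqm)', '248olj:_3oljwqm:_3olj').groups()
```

('olj',)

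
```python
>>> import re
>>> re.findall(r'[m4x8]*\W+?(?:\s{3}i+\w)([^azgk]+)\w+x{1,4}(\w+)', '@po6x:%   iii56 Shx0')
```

This matches zero or more of one of [m4x8], then one or more of a non-word character (lazy); then exactly 3 of whitespace, then one or more of a literal 'i', then a word character (non-capturing group); then one or more of any character except [azgk] (captured); then one or more of a word character, then 1 to 4 of the literal 'x'; then one or more of a word character (captured).
2 groups means the one result is a tuple of 2 captured strings — 1 here.

[('6 S', '0')]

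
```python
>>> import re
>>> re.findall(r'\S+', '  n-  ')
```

`findall` yields the raw match text (1 of them) because the pattern has no groups.

['n-']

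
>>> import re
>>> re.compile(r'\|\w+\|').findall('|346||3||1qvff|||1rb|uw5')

['|346|', '|3|', '|1qvff|', '|1rb|']

Scanning left to right: at [0:5] → '|346|'; at [5:8] → '|3|'; at [8:15] → '|1qvff|'; at [16:21] → '|1rb|'.
Since nothing is captured, `findall` lists the 4 matched substrings directly.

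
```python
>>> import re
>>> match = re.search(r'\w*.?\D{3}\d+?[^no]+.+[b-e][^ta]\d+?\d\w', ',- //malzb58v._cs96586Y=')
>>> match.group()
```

'malzb58v._cs965'

Pattern: zero or more of a word character, then optionally any character, then exactly 3 of a non-digit; then one or more of a digit (lazy); then one or more of any character except [no], then one or more of any character; then a character in [b-e], then any character except [ta]; then one or more of a digit (lazy), then a digit, then a word character.
With the lazy modifier that quantifier settles for the fewest repetitions that let the rest of the pattern succeed (the atoms after it are unaffected and can still be greedy).
`re.search` tries every starting position until one works.
The match spans [5:20] → 'malzb58v._cs965'.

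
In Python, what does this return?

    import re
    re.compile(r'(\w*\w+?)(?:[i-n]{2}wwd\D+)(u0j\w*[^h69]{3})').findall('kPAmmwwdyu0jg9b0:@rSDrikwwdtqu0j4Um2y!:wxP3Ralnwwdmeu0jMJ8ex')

[('kPA', 'u0jg9b0:@r'), ('SDr', 'u0j4Um2y!:w'), ('xP3Ra', 'u0jMJ8ex')]

The pattern matches zero or more of a word character, then one or more of a word character (lazy) (captured); then exactly 2 of a character in [i-n], then the literal 'wwd', then one or more of a non-digit (non-capturing group); then the literal 'u0j', then zero or more of a word character, then exactly 3 of any character except [h69] (captured).
2 groups means each result is a tuple of 2 captured strings — 3 here.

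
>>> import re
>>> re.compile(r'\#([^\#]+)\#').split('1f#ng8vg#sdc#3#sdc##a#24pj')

['1f', 'ng8vg', 'sdc', '3', 'sdc#', 'a', '24pj']

Matches to split on: at [2:9] → '#ng8vg#'; at [12:15] → '#3#'; at [19:22] → '#a#'.
Because the pattern has a capturing group, `split` also inserts each captured text between the pieces.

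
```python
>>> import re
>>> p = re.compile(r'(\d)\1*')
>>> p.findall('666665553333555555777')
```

['6', '5', '3', '5', '7']

`\1` is not a pattern — it's the concrete string captured by group 1, re-applied verbatim.
Scanning left to right: at [0:5] match '66666', group 1 = '6'; at [5:8] match '555', group 1 = '5'; at [8:12] match '3333', group 1 = '3'; at [12:18] match '555555', group 1 = '5'; at [18:21] match '777', group 1 = '7'.
With a single group, `findall` returns only what that group captured — 5 items.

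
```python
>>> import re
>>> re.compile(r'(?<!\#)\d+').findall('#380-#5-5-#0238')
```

['80', '5', '238']

The negative lookaround is zero-width — it rules out positions where the adjacent text would match, without consuming anything.
Scanning left to right: at [2:4] → '80'; at [8:9] → '5'; at [12:15] → '238'.
`findall` yields the raw match text (3 of them) because the pattern has no groups.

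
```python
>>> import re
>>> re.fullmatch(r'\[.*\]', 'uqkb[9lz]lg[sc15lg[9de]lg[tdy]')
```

None

`re.fullmatch` requires the pattern to consume the entire string.
Here the string isn't matched end-to-end, so the call returns None.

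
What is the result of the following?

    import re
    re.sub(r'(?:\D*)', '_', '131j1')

'_1_3_1__1_'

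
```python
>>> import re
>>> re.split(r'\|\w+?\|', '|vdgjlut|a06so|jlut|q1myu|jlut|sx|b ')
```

Matches to split on: at [0:9] → '|vdgjlut|'; at [14:20] → '|jlut|'; at [25:31] → '|jlut|'.
Splitting on the pattern gives 4 pieces.

['', 'a06so', 'q1myu', 'sx|b ']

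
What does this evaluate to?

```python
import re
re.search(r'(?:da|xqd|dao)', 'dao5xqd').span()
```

(0, 2)

Branches in `(...|...)` are attempted left-to-right; the first branch that allows the whole pattern to succeed is taken.
The match spans [0:2] → 'da'.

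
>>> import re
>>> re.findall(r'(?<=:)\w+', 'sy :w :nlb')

['w', 'nlb']

The positive lookaround only admits positions where the adjacent text matches; those characters stay outside the span.
No capturing groups, so `findall` returns the 2 full match strings.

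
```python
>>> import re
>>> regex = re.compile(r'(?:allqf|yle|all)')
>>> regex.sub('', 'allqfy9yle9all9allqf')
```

`|` is ordered: at each position the engine commits to the first alternative that works.
Matches: at [0:5] → 'allqf'; at [7:10] → 'yle'; at [11:14] → 'all'; at [15:20] → 'allqf'.
Every occurrence is swapped for ''.

'y999'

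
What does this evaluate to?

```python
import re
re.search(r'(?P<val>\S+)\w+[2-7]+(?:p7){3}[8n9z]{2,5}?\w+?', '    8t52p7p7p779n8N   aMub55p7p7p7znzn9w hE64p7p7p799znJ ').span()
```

This matches one or more of a non-whitespace character (captured as 'val'); then one or more of a word character, then one or more of a character in [2-7]; then the literal 'p7' repeated 3 times, then 2 to 5 of one of [8n9z] (lazy), then one or more of a word character (lazy).
`re.search` scans for the first position where the pattern succeeds.
The match spans [22:37] → 'aMub55p7p7p7znz'.
Captured: group 1 = 'aMub'.

(22, 37)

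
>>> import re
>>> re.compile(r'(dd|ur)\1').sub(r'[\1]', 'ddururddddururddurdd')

'dd[ur][dd][ur]ddurdd'

The backreference `\1` re-matches whatever the first group consumed, character for character.
Matches: at [2:6] → 'urur'; at [6:10] → 'dddd'; at [10:14] → 'urur'.
The replacement refers to a captured group, so each match is rewritten using its own captured text.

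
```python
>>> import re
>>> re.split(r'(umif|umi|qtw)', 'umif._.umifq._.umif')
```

['', 'umif', '._.', 'umif', 'q._.', 'umif', '']

`|` is ordered: at each position the engine commits to the first alternative that works.
Matches to split on: at [0:4] → 'umif'; at [7:11] → 'umif'; at [15:19] → 'umif'.
With a capturing group present, the delimiter's captured portion is kept in the result list.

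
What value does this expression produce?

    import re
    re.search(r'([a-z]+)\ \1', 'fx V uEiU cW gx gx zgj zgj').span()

(13, 18)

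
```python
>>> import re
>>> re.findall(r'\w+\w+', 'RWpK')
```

['RWpK']

This matches one or more of a word character; then one or more of a word character.
Since nothing is captured, `findall` lists the 1 matched substring directly.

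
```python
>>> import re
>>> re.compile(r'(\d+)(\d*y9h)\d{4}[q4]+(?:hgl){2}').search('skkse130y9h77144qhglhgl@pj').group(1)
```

This matches one or more of a digit (captured); then zero or more of a digit, then the literal 'y9h' (captured); then exactly 4 of a digit, then one or more of one of [q4], then the literal 'hgl' repeated 2 times.
`re.search` tries every starting position until one works.
The match spans [5:23] → '130y9h77144qhglhgl'.
Captured: group 1 = '130', group 2 = 'y9h'.

'130'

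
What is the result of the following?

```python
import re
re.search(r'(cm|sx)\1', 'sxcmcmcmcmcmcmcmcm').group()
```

`\1` is not a pattern — it's the concrete string captured by group 1, re-applied verbatim.
The match spans [2:6] → 'cmcm'.

'cmcm'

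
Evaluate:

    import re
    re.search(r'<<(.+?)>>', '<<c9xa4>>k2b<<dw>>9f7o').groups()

('c9xa4',)

`re.search` scans for the first position where the pattern succeeds.
The match spans [0:9] → '<<c9xa4>>'.
Captured: group 1 = 'c9xa4'.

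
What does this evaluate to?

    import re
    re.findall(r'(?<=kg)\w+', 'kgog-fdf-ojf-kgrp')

The positive lookaround only admits positions where the adjacent text matches; those characters stay outside the span.
Since nothing is captured, `findall` lists the 2 matched substrings directly.

['og', 'rp']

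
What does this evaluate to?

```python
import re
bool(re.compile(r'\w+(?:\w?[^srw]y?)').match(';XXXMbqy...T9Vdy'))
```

False

`match` is anchored at position 0; if the pattern doesn't fit there, it returns None.
Here the pattern fails at index 0, so the call returns None, and `bool(None)` is False.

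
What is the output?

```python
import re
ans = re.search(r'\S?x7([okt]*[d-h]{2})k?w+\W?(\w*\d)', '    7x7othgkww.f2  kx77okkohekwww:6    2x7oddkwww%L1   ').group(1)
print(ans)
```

othg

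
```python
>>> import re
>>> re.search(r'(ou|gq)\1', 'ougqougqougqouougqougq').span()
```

(12, 16)

After group 1 captures some text, `\1` only succeeds where that same text appears again.
`re.search` tries every starting position until one works.
The match spans [12:16] → 'ouou'.
Captured: group 1 = 'ou'.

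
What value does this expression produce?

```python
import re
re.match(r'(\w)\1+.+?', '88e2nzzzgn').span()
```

(0, 3)

`match` is anchored at position 0; if the pattern doesn't fit there, it returns None.
The match spans [0:3] → '88e'.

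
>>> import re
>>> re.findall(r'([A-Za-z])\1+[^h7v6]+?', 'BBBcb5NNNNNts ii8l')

['B', 'N', 'i']

`\1` is not a pattern — it's the concrete string captured by group 1, re-applied verbatim.
Matches: at [0:4] match 'BBBc', group 1 = 'B'; at [6:12] match 'NNNNNt', group 1 = 'N'; at [14:17] match 'ii8', group 1 = 'i'.
With a single group, `findall` returns only what that group captured — 3 items.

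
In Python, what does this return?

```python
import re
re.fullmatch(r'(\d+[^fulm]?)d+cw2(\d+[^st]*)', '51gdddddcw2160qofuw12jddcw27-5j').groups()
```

('51g', '160qofuw12jddcw27-5j')

The match spans [0:31] → '51gdddddcw2160qofuw12jddcw27-5j'.
Captured: group 1 = '51g', group 2 = '160qofuw12jddcw27-5j'.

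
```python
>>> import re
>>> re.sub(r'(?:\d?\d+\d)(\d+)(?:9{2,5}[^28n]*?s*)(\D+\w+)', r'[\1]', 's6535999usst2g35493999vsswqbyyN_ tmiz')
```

The pattern matches optionally a digit, then one or more of a digit, then a digit (non-capturing group); then one or more of a digit (captured); then 2 to 5 of the literal '9', then zero or more of any character except [28n] (lazy), then zero or more of the literal 's' (non-capturing group); then one or more of a non-digit, then one or more of a word character (captured).
Matches: at [1:32] → '6535999usst2g35493999vsswqbyyN_'.
`\1` in the replacement pulls in group 1's text for each match.

's[9] tmiz'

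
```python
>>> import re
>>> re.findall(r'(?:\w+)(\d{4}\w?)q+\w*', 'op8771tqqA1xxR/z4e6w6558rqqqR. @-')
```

['8771t', '6558r']

This matches one or more of a word character (non-capturing group); then exactly 4 of a digit, then optionally a word character (captured); then one or more of the literal 'q', then zero or more of a word character.
Walking the string: at [0:14] match 'op8771tqqA1xxR', group 1 = '8771t'; at [15:29] match 'z4e6w6558rqqqR', group 1 = '6558r'.
`findall` collects group 1 from each match (2 total).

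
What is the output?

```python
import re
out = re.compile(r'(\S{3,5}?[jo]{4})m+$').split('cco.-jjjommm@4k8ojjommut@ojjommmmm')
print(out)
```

['cco.-jjjommm@4k8ojjo', 'mmut@ojjo', '']

The pattern matches 3 to 5 of a non-whitespace character (lazy), then exactly 4 of one of [jo] (captured); then one or more of a literal 'm'; then anchored at the end.
Matches to split on: at [20:34] → 'mmut@ojjommmmm'.
With a capturing group present, the delimiter's captured portion is kept in the result list.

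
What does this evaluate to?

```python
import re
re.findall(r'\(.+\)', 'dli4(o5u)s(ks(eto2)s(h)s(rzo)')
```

['(o5u)s(ks(eto2)s(h)s(rzo)']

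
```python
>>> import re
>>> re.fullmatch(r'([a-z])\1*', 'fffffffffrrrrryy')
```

`fullmatch` succeeds only if the pattern covers the string from start to end.
Here there's no way to consume every character, so the call returns None.

None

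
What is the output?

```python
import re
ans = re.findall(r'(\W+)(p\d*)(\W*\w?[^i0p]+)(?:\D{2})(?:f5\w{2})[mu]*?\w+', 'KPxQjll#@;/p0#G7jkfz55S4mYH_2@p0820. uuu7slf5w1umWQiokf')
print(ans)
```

[('@', 'p0820', '. uuu7')]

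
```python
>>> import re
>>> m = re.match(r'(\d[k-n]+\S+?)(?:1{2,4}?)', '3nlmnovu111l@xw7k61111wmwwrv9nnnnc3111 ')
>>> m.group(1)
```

Pattern: a digit, then one or more of a character in [k-n], then one or more of a non-whitespace character (lazy) (captured); then 2 to 4 of a literal '1' (lazy) (non-capturing group).
Lazy quantifiers expand one character at a time until the remainder of the pattern can match.
`match` is anchored at position 0; if the pattern doesn't fit there, it returns None.
The match spans [0:10] → '3nlmnovu11'.
Captured: group 1 = '3nlmnovu'.

'3nlmnovu'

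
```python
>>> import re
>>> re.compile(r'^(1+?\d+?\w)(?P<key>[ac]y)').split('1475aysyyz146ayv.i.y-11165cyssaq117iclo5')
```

This matches anchored at the start of the string; then one or more of the literal '1' (lazy), then one or more of a digit (lazy), then a word character (captured); then one of [ac], then the literal 'y' (captured as 'key').
Matches to split on: at [0:6] → '1475ay'.
The group in the pattern means `split` returns the separators' captures alongside the pieces.

['', '1475', 'ay', 'syyz146ayv.i.y-11165cyssaq117iclo5']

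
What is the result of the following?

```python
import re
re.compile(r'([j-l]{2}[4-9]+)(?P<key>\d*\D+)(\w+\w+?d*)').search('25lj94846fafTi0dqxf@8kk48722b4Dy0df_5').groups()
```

('lj94846', 'fafTi', '0dqxf')

The pattern matches exactly 2 of a character in [j-l], then one or more of a character in [4-9] (captured); then zero or more of a digit, then one or more of a non-digit (captured as 'key'); then one or more of a word character, then one or more of a word character (lazy), then zero or more of the literal 'd' (captured).
`re.search` scans for the first position where the pattern succeeds.
The match spans [2:19] → 'lj94846fafTi0dqxf'.
Captured: group 1 = 'lj94846', group 2 = 'fafTi', group 3 = '0dqxf'.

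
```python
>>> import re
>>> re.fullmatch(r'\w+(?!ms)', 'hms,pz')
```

None

Because the assertion is negative and zero-width, positions next to the forbidden text are skipped.
For `fullmatch`, every character of the input must be accounted for by the pattern.
Here the string isn't matched end-to-end, so the call returns None.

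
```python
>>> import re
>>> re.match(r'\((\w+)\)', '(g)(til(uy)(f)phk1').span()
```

`match` is anchored at position 0; if the pattern doesn't fit there, it returns None.
The match spans [0:3] → '(g)'.
Captured: group 1 = 'g'.

(0, 3)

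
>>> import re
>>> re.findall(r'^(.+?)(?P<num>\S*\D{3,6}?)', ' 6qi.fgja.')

[(' ', '6qi.fgja.')]

This matches anchored at the start of the string; then one or more of any character (lazy) (captured); then zero or more of a non-whitespace character, then 3 to 6 of a non-digit (lazy) (captured as 'num').
A `+?`/`*?`/`{m,n}?` starts at its minimum and grows only as far as needed for what follows to match.
Matches: at [0:10] match ' 6qi.fgja.', groups = (' ', '6qi.fgja.').
`findall` packs the 2 group values into a tuple for every match.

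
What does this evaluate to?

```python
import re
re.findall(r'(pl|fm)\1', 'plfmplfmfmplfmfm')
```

['fm', 'fm']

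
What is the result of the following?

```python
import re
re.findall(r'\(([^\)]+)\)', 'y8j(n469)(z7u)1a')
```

['n469', 'z7u']

Walking the string: at [3:9] match '(n469)', group 1 = 'n469'; at [9:14] match '(z7u)', group 1 = 'z7u'.
With a single group, `findall` returns only what that group captured — 2 items.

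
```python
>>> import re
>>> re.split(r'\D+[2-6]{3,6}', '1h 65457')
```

Pattern: one or more of a non-digit; then 3 to 6 of a character in [2-6].
Matches to split on: at [1:7] → 'h 6545'.
Splitting on the pattern gives 2 pieces.

['1', '7']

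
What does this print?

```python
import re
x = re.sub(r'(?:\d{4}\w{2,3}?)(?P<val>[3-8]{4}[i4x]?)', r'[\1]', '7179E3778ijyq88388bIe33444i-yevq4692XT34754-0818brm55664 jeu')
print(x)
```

7179E3778ijyq8[33444]i-yevq[34754]-[55664] jeu

The pattern matches exactly 4 of a digit, then 2 to 3 of a word character (lazy) (non-capturing group); then exactly 4 of a character in [3-8], then optionally one of [i4x] (captured as 'val').
Because the quantifier is non-greedy, it stops expanding at the earliest point where the rest of the pattern can succeed.
Matches: at [14:26] → '8388bIe33444'; at [32:43] → '4692XT34754'; at [44:56] → '0818brm55664'.
`\1` in the replacement pulls in group 1's text for each match.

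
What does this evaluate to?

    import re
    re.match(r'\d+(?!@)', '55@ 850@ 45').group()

The negative lookahead/lookbehind blocks any match where the forbidden context is present.
`re.match` won't scan ahead — the pattern has to work from the very first character.
The match spans [0:1] → '5'.

'5'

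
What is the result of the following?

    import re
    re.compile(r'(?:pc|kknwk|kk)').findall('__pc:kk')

['pc', 'kk']

No capturing groups, so `findall` returns the 2 full match strings.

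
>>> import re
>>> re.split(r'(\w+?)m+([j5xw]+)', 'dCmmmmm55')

This matches one or more of a word character (lazy) (captured); then one or more of a literal 'm'; then one or more of one of [j5xw] (captured).
The group in the pattern means `split` returns the separators' captures alongside the pieces.

['', 'dC', '55', '']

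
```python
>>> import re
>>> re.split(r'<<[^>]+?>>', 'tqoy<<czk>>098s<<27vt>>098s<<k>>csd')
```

['tqoy', '098s', '098s', 'csd']

Matches to split on: at [4:11] → '<<czk>>'; at [15:23] → '<<27vt>>'; at [27:32] → '<<k>>'.
`split` removes every match and returns the 4 fragments in between.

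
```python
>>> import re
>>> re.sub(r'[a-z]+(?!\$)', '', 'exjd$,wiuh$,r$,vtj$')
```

'd$,h$,r$,j$'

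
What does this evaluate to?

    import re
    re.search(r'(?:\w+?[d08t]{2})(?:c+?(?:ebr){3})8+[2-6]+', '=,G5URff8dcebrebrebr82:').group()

Pattern: one or more of a word character (lazy), then exactly 2 of one of [d08t] (non-capturing group); then one or more of the literal 'c' (lazy), then the literal 'ebr' repeated 3 times (non-capturing group); then one or more of the literal '8', then one or more of a character in [2-6].
The match spans [2:22] → 'G5URff8dcebrebrebr82'.

'G5URff8dcebrebrebr82'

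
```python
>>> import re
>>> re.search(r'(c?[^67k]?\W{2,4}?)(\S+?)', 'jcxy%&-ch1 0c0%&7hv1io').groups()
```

('y%&', '-')

The match spans [3:7] → 'y%&-'.
Captured: group 1 = 'y%&', group 2 = '-'.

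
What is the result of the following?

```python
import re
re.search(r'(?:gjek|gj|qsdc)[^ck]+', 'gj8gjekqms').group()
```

'gj8gje'

The match spans [0:6] → 'gj8gje'.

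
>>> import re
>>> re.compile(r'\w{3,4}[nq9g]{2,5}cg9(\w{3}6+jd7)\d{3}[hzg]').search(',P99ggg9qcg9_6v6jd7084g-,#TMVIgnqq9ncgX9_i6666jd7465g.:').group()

'P99ggg9qcg9_6v6jd7084g'

Pattern: 3 to 4 of a word character, then 2 to 5 of one of [nq9g], then the literal 'cg9'; then exactly 3 of a word character, then one or more of a literal '6', then the literal 'jd7' (captured); then exactly 3 of a digit, then one of [hzg].
`re.search` scans for the first position where the pattern succeeds.
The match spans [1:23] → 'P99ggg9qcg9_6v6jd7084g'.
Captured: group 1 = '_6v6jd7'.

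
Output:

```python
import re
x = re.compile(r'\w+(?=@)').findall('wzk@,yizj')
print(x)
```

Lookahead/lookbehind check context without consuming it, so the matched span excludes the asserted characters.
Matches: at [0:3] → 'wzk'.
With no groups in the pattern, `findall` gives back each whole match — 1 here.

['wzk']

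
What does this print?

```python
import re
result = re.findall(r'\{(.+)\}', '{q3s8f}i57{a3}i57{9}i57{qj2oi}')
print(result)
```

['q3s8f}i57{a3}i57{9}i57{qj2oi']

Matches: at [0:30] match '{q3s8f}i57{a3}i57{9}i57{qj2oi}', group 1 = 'q3s8f}i57{a3}i57{9}i57{qj2oi'.
With a single group, `findall` returns only what that group captured — 1 item.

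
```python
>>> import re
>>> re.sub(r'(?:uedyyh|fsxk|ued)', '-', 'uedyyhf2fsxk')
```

`|` is ordered: at each position the engine commits to the first alternative that works.
Matches: at [0:6] → 'uedyyh'; at [8:12] → 'fsxk'.
Every occurrence is swapped for '-'.

'-f2-'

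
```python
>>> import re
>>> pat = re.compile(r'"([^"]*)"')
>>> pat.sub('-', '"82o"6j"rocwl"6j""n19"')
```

'-6j-6j-n19"'

Matches: at [0:5] → '"82o"'; at [7:14] → '"rocwl"'; at [16:18] → '""'.
Each match is replaced by '-'.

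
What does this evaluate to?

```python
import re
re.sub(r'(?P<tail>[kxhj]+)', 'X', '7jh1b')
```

'7X1b'

`sub` substitutes 'X' at each match site.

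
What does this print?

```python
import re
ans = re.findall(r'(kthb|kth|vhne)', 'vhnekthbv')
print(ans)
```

['vhne', 'kthb']

Branches in `(...|...)` are attempted left-to-right; the first branch that allows the whole pattern to succeed is taken.
`findall` collects group 1 from each match (2 total).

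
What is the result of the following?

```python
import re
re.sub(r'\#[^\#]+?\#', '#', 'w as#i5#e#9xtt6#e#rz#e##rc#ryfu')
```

`sub` substitutes '#' at each match site.

'w as#e#e#e##ryfu'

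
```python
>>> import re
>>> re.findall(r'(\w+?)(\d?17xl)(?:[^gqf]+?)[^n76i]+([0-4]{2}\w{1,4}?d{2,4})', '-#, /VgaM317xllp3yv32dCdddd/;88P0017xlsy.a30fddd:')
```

The pattern matches one or more of a word character (lazy) (captured); then optionally a digit, then the literal '1', then the literal '7xl' (captured); then one or more of any character except [gqf] (lazy) (non-capturing group); then one or more of any character except [n76i]; then exactly 2 of a character in [0-4], then 1 to 4 of a word character (lazy), then 2 to 4 of the literal 'd' (captured).
Walking the string: at [5:27] match 'VgaM317xllp3yv32dCdddd', groups = ('VgaM', '317xl', '32dCdddd'); at [29:48] match '88P0017xlsy.a30fddd', groups = ('88P0', '017xl', '30fddd').
`findall` packs the 3 group values into a tuple for every match.

[('VgaM', '317xl', '32dCdddd'), ('88P0', '017xl', '30fddd')]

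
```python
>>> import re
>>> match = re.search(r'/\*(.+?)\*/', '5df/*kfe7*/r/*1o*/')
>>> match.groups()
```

('kfe7',)

`re.search` scans for the first position where the pattern succeeds.
The match spans [3:11] → '/*kfe7*/'.
Captured: group 1 = 'kfe7'.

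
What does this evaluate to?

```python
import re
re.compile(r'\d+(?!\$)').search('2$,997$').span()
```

(3, 5)

Because the assertion is negative and zero-width, positions next to the forbidden text are skipped.
`re.search` tries every starting position until one works.
The match spans [3:5] → '99'.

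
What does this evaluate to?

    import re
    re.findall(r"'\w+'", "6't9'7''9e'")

["'t9'", "'9e'"]

No capturing groups, so `findall` returns the 2 full match strings.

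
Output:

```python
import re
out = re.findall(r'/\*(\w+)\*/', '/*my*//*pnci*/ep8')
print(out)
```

Scanning left to right: at [0:6] match '/*my*/', group 1 = 'my'; at [6:14] match '/*pnci*/', group 1 = 'pnci'.
Because there's exactly one group, `findall` drops the full match and keeps group 1 from each hit.

['my', 'pnci']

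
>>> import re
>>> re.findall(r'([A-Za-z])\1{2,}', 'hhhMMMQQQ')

['h', 'M', 'Q']

After group 1 captures some text, `\1` only succeeds where that same text appears again.
`findall` collects group 1 from each match (3 total).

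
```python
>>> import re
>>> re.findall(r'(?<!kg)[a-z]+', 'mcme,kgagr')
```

Because the assertion is negative and zero-width, positions next to the forbidden text are skipped.
Scanning left to right: at [0:4] → 'mcme'; at [5:10] → 'kgagr'.
With no groups in the pattern, `findall` gives back each whole match — 2 here.

['mcme', 'kgagr']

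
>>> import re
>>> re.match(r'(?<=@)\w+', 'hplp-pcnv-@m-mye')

None

`re.match` won't scan ahead — the pattern has to work from the very first character.
Here the string doesn't start with a match, so the call returns None.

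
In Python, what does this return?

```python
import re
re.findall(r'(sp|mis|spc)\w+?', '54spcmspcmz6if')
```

['sp', 'sp']

Alternation isn't longest-match — the leftmost alternative that fits at this position is chosen.
Because there's exactly one group, `findall` drops the full match and keeps group 1 from each hit.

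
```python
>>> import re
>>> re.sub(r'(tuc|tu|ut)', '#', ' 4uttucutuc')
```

Alternation tries branches left to right and keeps the first one that lets the overall match succeed at that position.
Every occurrence is swapped for '#'.

' 4###uc'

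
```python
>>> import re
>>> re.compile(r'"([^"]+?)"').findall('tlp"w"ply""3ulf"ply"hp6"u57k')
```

`findall` collects group 1 from each match (3 total).

['w', '3ulf', 'hp6']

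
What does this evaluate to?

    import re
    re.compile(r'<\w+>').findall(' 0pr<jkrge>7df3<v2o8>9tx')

Scanning left to right: at [4:11] → '<jkrge>'; at [15:21] → '<v2o8>'.
With no groups in the pattern, `findall` gives back each whole match — 2 here.

['<jkrge>', '<v2o8>']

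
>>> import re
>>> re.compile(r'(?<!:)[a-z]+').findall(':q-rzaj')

['rzaj']

`(?!…)`/`(?<!…)` only lets a position through if the neighbouring text does NOT match; no characters are consumed.
Since nothing is captured, `findall` lists the 1 matched substring directly.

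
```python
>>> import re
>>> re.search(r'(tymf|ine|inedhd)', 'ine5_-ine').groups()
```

`search` walks the string left to right and returns the first match it finds.
The match spans [0:3] → 'ine'.
Captured: group 1 = 'ine'.

('ine',)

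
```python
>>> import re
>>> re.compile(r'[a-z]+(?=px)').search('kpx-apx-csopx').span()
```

(0, 1)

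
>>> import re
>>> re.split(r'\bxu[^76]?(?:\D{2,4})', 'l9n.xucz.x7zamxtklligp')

['l9n.', '7zamxtklligp']

Pattern: a word boundary (`\b`, zero-width); then the literal 'xu', then optionally any character except [76]; then 2 to 4 of a non-digit (non-capturing group).
Matches to split on: at [4:10] → 'xucz.x'.
Splitting on the pattern gives 2 pieces.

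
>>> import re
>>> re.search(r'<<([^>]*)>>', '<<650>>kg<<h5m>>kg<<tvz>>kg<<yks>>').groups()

`search` walks the string left to right and returns the first match it finds.
The match spans [0:7] → '<<650>>'.
Captured: group 1 = '650'.

('650',)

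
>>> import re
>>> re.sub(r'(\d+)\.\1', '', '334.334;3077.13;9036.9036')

';3077.13;'

`\1` is not a pattern — it's the concrete string captured by group 1, re-applied verbatim.
`sub` substitutes '' at each match site.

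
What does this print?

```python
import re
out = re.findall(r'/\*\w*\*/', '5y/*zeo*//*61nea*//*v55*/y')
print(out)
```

['/*zeo*/', '/*61nea*/', '/*v55*/']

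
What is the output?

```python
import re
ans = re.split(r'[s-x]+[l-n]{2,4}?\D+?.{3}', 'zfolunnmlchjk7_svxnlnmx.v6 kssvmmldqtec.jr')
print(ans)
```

['zfol', 'jk7_', 'v6 k', 'ec.jr']

Pattern: one or more of a character in [s-x], then 2 to 4 of a character in [l-n] (lazy); then one or more of a non-digit (lazy); then exactly 3 of any character.
Matches to split on: at [4:11] → 'unnmlch'; at [15:24] → 'svxnlnmx.'; at [28:37] → 'ssvmmldqt'.
`split` removes every match and returns the 4 fragments in between.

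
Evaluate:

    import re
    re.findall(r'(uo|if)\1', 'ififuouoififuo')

['if', 'uo', 'if']

The backreference `\1` re-matches whatever the first group consumed, character for character.
Matches: at [0:4] match 'ifif', group 1 = 'if'; at [4:8] match 'uouo', group 1 = 'uo'; at [8:12] match 'ifif', group 1 = 'if'.
`findall` collects group 1 from each match (3 total).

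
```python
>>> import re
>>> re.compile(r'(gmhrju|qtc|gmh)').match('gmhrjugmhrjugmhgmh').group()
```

Alternation isn't longest-match — the leftmost alternative that fits at this position is chosen.
`match` is anchored at position 0; if the pattern doesn't fit there, it returns None.
The match spans [0:6] → 'gmhrju'.
Captured: group 1 = 'gmhrju'.

'gmhrju'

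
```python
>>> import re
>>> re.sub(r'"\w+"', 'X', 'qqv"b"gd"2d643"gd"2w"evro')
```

Each match is replaced by 'X'.

'qqvXgdXgdXevro'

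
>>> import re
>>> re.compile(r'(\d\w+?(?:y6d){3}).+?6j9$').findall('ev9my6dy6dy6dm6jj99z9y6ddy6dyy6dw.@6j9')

['9my6dy6dy6d']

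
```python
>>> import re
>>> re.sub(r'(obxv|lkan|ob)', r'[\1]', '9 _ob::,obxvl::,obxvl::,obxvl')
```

Alternation tries branches left to right and keeps the first one that lets the overall match succeed at that position.
Each match is replaced using the text its own group 1 captured.

'9 _[ob]::,[obxv]l::,[obxv]l::,[obxv]l'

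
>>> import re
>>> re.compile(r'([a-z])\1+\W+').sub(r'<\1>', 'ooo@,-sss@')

'<o><s>'

The backreference `\1` re-matches whatever the first group consumed, character for character.
Each match is replaced using the text its own group 1 captured.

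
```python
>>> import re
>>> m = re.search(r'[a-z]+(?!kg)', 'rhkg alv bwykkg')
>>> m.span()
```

(0, 4)

The negative lookahead/lookbehind blocks any match where the forbidden context is present.
`search` walks the string left to right and returns the first match it finds.
The match spans [0:4] → 'rhkg'.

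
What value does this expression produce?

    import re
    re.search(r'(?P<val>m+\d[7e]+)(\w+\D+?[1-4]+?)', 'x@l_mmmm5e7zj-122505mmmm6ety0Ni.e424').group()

'mmmm5e7zj-1'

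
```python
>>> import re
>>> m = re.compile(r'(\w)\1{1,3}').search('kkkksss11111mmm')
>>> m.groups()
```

('k',)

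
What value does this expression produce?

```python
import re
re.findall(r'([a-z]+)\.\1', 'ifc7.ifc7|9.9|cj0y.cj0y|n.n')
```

`\1` has to match the exact text group 1 already captured.
Scanning left to right: at [24:27] match 'n.n', group 1 = 'n'.
`findall` collects group 1 from the one match (1 total).

['n']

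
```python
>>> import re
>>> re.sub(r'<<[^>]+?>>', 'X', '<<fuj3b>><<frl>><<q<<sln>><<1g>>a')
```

Matches: at [0:9] → '<<fuj3b>>'; at [9:16] → '<<frl>>'; at [16:26] → '<<q<<sln>>'; at [26:32] → '<<1g>>'.
`sub` substitutes 'X' at each match site.

'XXXXa'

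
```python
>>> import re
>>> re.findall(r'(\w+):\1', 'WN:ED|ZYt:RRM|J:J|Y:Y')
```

['J', 'Y']

`\1` is not a pattern — it's the concrete string captured by group 1, re-applied verbatim.
With a single group, `findall` returns only what that group captured — 2 items.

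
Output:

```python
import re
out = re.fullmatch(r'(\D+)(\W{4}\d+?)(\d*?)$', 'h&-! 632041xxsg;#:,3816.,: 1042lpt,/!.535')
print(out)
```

None

Pattern: one or more of a non-digit (captured); then exactly 4 of a non-word character, then one or more of a digit (lazy) (captured); then zero or more of a digit (lazy) (captured); then anchored at the end.
`fullmatch` succeeds only if the pattern covers the string from start to end.
Here the string isn't matched end-to-end, so the call returns None.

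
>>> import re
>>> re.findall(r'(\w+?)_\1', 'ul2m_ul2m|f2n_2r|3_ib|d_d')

['ul2m', 'd']

`\1` is not a pattern — it's the concrete string captured by group 1, re-applied verbatim.
One capturing group, so `findall` returns just the captured substring from each match — 2 in all.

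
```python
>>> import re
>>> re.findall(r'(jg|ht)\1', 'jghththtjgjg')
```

['ht', 'jg']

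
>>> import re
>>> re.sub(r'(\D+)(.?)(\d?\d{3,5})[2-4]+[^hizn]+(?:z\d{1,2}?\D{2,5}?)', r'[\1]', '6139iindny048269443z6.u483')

'6139[iindny]483'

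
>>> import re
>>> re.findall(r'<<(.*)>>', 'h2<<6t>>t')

['6t']

Scanning left to right: at [2:8] match '<<6t>>', group 1 = '6t'.
`findall` collects group 1 from the one match (1 total).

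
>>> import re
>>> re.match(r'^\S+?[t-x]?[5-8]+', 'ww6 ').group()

`match` is anchored at position 0; if the pattern doesn't fit there, it returns None.
The match spans [0:3] → 'ww6'.

'ww6'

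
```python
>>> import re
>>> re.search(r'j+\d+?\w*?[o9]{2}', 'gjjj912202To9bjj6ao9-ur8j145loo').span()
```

(1, 13)

This matches one or more of a literal 'j'; then one or more of a digit (lazy); then zero or more of a word character (lazy), then exactly 2 of one of [o9].
`re.search` scans for the first position where the pattern succeeds.
The match spans [1:13] → 'jjj912202To9'.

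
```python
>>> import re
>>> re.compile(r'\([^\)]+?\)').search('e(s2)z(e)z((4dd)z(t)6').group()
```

'(s2)'

Unlike `match`, `search` isn't anchored — it looks for the pattern anywhere in the string.
The match spans [1:5] → '(s2)'.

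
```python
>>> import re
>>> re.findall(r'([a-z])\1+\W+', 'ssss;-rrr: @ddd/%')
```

['s', 'r', 'd']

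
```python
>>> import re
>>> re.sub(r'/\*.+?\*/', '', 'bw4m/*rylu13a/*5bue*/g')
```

Each match is replaced by ''.

'bw4mg'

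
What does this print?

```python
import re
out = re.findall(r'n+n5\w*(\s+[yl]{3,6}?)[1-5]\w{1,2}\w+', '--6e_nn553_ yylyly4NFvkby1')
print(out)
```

The pattern matches one or more of a literal 'n', then the literal 'n5', then zero or more of a word character; then one or more of whitespace, then 3 to 6 of one of [yl] (lazy) (captured); then a character in [1-5], then 1 to 2 of a word character, then one or more of a word character.
Scanning left to right: at [5:26] match 'nn553_ yylyly4NFvkby1', group 1 = ' yylyly'.
One capturing group, so `findall` returns just the captured substring from the one match — 1 in all.

[' yylyly']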